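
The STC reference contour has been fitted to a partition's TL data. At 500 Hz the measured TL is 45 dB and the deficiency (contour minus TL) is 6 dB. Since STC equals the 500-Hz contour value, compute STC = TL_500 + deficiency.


By ASTM E413, STC = value of the fitted reference contour at 500 Hz.
Contour value at 500 Hz = TL_500 + deficiency = 45 + 6 = 51
STC = 51


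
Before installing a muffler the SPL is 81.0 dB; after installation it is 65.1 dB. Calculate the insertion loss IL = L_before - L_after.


Insertion loss = SPL without muffler - SPL with muffler
IL = 81.0 - 65.1 = 15.9 dB


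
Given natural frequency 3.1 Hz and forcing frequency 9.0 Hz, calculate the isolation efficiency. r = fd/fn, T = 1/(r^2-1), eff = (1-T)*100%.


r = 9.0 / 3.1 = 2.90323
r^2 - 1 = 2.90323^2 - 1 = 7.42874
T = 1/7.42874 = 0.134612
Efficiency = (1 - 0.134612)*100 = 86.539 %


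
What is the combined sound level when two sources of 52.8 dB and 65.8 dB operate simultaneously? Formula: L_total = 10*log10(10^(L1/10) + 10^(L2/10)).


10^(52.8/10) = 190546
10^(65.8/10) = 3.80189e+06
Sum = 190546 + 3.80189e+06 = 3.99244e+06
L_total = 10*log10(3.99244e+06) = 66.012 dB


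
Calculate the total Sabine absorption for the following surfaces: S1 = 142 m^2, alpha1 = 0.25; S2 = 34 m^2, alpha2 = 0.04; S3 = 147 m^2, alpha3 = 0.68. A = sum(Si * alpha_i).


142 * 0.25 = 35.5
34 * 0.04 = 1.36
147 * 0.68 = 99.96
A_total = 35.5 + 1.36 + 99.96 = 136.82 m^2


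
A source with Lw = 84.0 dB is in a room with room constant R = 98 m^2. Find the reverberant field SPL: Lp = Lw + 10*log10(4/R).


4/R = 4/98 = 0.0408163
Lp = 84.0 + 10*log10(0.0408163) = 70.108 dB


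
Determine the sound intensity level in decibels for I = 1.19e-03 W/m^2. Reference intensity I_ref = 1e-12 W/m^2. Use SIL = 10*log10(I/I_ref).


I / I_ref = 1.19e-03 / 1e-12 = 1.19e+09
SIL = 10 * log10(1.19e+09) = 90.755 dB


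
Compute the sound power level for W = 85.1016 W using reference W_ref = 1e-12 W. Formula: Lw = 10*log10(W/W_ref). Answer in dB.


W / W_ref = 85.1016 / 1e-12 = 8.51016e+13
Lw = 10 * log10(8.51016e+13) = 139.3 dB


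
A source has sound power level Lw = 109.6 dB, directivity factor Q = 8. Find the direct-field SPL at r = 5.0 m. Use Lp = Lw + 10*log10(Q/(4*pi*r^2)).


4*pi*r^2 = 4*pi*5.0^2 = 314.159 m^2
Q / (4*pi*r^2) = 8 / 314.159 = 0.0254648
Lp = 109.6 + 10*log10(0.0254648) = 93.659 dB


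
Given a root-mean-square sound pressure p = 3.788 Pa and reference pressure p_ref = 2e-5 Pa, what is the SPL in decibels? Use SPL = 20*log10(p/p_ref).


p / p_ref = 3.788 / 2e-5 = 189400
SPL = 20 * log10(189400) = 105.55 dB


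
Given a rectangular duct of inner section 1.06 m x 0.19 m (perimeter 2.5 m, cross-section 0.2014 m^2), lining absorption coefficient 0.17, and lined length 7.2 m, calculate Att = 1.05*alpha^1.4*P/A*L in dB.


alpha^1.4 = 0.17^1.4 = 0.0836813
Attenuation rate = 1.05 * alpha^1.4 * P / A
= 1.05 * 0.0836813 * 2.5 / 0.2014 = 1.09068 dB/m
Total Att = 1.09068 * 7.2 = 7.8529 dB


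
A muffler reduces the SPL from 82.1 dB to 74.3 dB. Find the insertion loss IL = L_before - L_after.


Insertion loss = SPL without muffler - SPL with muffler
IL = 82.1 - 74.3 = 7.8 dB


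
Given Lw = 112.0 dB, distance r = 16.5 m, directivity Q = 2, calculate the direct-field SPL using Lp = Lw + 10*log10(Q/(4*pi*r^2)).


4*pi*r^2 = 4*pi*16.5^2 = 3421.19 m^2
Q / (4*pi*r^2) = 2 / 3421.19 = 0.000584592
Lp = 112.0 + 10*log10(0.000584592) = 79.669 dB


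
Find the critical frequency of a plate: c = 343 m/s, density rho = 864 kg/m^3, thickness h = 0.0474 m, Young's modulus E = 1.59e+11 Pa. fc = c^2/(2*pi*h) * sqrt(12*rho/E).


12*rho/E = 12*864/1.59e+11 = 6.52075e-08
sqrt(12*rho/E) = sqrt(6.52075e-08) = 0.000255358
c^2/(2*pi*h) = 343^2/(2*pi*0.0474) = 395030
fc = 395030 * 0.000255358 = 100.87 Hz


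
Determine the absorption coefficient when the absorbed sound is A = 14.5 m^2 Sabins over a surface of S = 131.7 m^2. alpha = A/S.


Absorption coefficient = absorbed power / incident power
alpha = A / S = 14.5 / 131.7 = 0.1101


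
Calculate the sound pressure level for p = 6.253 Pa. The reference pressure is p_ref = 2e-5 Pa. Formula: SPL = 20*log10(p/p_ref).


p / p_ref = 6.253 / 2e-5 = 312650
SPL = 20 * log10(312650) = 109.9 dB


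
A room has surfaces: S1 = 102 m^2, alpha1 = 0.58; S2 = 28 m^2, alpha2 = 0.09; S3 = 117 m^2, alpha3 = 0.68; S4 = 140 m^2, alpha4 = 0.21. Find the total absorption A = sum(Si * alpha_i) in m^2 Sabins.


102 * 0.58 = 59.16
28 * 0.09 = 2.52
117 * 0.68 = 79.56
140 * 0.21 = 29.4
A_total = 59.16 + 2.52 + 79.56 + 29.4 = 170.64 m^2


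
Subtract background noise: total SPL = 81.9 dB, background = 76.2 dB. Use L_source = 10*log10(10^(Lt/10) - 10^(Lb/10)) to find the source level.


10^(81.9/10) = 1.54882e+08
10^(76.2/10) = 4.16869e+07
Difference = 1.54882e+08 - 4.16869e+07 = 1.13195e+08
L_source = 10*log10(1.13195e+08) = 80.538 dB


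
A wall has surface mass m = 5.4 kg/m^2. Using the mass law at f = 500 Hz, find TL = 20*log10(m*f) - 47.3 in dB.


m * f = 5.4 * 500 = 2700
20*log10(2700) = 68.6273 dB
TL = 68.6273 - 47.3 = 21.327 dB


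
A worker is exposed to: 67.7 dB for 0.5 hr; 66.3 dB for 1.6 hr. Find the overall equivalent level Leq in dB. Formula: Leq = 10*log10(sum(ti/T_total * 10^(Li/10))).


T_total = 0.5 + 1.6 = 2.1 hr
(0.5/2.1) * 10^(67.7/10) = 1.40201e+06
(1.6/2.1) * 10^(66.3/10) = 3.25013e+06
Sum = 1.40201e+06 + 3.25013e+06 = 4.65214e+06
Leq = 10*log10(4.65214e+06) = 66.677 dB


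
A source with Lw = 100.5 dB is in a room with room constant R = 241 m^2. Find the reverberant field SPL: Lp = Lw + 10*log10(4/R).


4/R = 4/241 = 0.0165975
Lp = 100.5 + 10*log10(0.0165975) = 82.7 dB


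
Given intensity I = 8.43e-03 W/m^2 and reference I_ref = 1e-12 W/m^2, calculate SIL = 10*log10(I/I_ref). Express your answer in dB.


I / I_ref = 8.43e-03 / 1e-12 = 8.43e+09
SIL = 10 * log10(8.43e+09) = 99.258 dB


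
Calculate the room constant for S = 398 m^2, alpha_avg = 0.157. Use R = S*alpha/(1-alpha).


R = 398 * 0.157 / (1 - 0.157) = 74.123 m^2


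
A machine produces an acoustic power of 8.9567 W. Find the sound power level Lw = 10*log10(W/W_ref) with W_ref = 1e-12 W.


W / W_ref = 8.9567 / 1e-12 = 8.9567e+12
Lw = 10 * log10(8.9567e+12) = 129.52 dB


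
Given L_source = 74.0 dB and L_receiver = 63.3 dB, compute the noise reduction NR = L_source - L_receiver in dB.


NR = L_source - L_receiver (difference between source and receiving room levels)
NR = 74.0 - 63.3 = 10.7 dB


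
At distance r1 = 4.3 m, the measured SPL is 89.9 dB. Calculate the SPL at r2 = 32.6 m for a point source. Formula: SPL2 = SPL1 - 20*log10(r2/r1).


r2/r1 = 32.6/4.3 = 7.5814
Correction = 20*log10(7.5814) = 17.595 dB
SPL2 = 89.9 - 17.595 = 72.305 dB


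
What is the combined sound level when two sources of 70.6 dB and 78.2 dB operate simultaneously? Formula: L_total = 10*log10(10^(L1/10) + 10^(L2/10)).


10^(70.6/10) = 1.14815e+07
10^(78.2/10) = 6.60693e+07
Sum = 1.14815e+07 + 6.60693e+07 = 7.75508e+07
L_total = 10*log10(7.75508e+07) = 78.896 dB


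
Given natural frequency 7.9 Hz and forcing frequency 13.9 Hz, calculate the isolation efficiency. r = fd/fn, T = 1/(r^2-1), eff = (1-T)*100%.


r = 13.9 / 7.9 = 1.75949
r^2 - 1 = 1.75949^2 - 1 = 2.09581
T = 1/2.09581 = 0.477142
Efficiency = (1 - 0.477142)*100 = 52.286 %


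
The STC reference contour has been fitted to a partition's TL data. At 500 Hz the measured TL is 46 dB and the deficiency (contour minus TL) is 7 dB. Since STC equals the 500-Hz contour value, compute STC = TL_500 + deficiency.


By ASTM E413, STC = value of the fitted reference contour at 500 Hz.
Contour value at 500 Hz = TL_500 + deficiency = 46 + 7 = 53
STC = 53


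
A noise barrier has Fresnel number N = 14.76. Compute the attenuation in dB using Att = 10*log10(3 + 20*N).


3 + 20*N = 3 + 20*14.76 = 298.2
Att = 10*log10(298.2) = 24.745 dB


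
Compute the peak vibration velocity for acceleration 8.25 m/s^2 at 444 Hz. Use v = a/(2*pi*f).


omega = 2*pi*f = 2*pi*444 = 2789.73 rad/s
v = a / omega = 8.25 / 2789.73 = 0.0029573 m/s


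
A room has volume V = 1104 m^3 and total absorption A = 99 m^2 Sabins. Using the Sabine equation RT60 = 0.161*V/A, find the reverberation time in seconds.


RT60 = 0.161 * 1104 / 99 = 1.7954 s


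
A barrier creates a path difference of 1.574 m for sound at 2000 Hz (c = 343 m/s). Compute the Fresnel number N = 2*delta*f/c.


N = 2*delta*f/c = 2*delta/lambda, where lambda = c/f
lambda = 343 / 2000 = 0.1715 m
N = 2 * 1.574 / 0.1715 = 18.356


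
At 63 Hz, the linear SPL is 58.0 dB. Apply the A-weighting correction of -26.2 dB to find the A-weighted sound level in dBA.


A-weighting table: 63 Hz -> -26.2 dB correction
SPL_A = SPL + correction = 58.0 + (-26.2) = 31.8 dBA


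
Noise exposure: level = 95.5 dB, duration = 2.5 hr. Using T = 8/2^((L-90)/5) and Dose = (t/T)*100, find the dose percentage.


T_allowed = 8 / 2^((95.5 - 90)/5) = 3.73213 hr
Dose = 2.5 / 3.73213 * 100 = 66.986 %


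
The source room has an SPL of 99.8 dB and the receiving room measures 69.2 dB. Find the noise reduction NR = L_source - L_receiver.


NR = L_source - L_receiver (difference between source and receiving room levels)
NR = 99.8 - 69.2 = 30.6 dB


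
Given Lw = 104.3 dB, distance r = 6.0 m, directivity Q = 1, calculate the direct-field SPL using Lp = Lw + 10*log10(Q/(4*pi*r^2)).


4*pi*r^2 = 4*pi*6.0^2 = 452.389 m^2
Q / (4*pi*r^2) = 1 / 452.389 = 0.00221049
Lp = 104.3 + 10*log10(0.00221049) = 77.745 dB


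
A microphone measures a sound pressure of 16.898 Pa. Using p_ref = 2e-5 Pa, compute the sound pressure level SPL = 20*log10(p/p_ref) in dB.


p / p_ref = 16.898 / 2e-5 = 844900
SPL = 20 * log10(844900) = 118.54 dB


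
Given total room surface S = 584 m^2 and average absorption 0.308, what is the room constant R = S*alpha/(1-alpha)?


R = 584 * 0.308 / (1 - 0.308) = 259.93 m^2


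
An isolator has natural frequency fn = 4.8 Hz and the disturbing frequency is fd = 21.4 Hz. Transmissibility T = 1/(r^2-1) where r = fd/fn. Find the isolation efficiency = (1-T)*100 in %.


r = 21.4 / 4.8 = 4.45833
r^2 - 1 = 4.45833^2 - 1 = 18.8767
T = 1/18.8767 = 0.0529754
Efficiency = (1 - 0.0529754)*100 = 94.702 %


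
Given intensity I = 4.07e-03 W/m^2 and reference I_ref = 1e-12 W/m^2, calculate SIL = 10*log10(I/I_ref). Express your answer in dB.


I / I_ref = 4.07e-03 / 1e-12 = 4.07e+09
SIL = 10 * log10(4.07e+09) = 96.096 dB


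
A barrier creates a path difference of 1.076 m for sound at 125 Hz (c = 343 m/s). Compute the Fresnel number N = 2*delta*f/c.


N = 2*delta*f/c = 2*delta/lambda, where lambda = c/f
lambda = 343 / 125 = 2.744 m
N = 2 * 1.076 / 2.744 = 0.78426


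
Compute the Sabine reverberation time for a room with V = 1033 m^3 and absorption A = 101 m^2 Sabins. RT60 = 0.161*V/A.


RT60 = 0.161 * 1033 / 101 = 1.6467 s


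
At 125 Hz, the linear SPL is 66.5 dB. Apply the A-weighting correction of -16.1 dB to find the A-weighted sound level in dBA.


A-weighting table: 125 Hz -> -16.1 dB correction
SPL_A = SPL + correction = 66.5 + (-16.1) = 50.4 dBA


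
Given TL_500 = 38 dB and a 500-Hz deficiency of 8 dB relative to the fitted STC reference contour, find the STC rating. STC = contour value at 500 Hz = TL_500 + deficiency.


By ASTM E413, STC = value of the fitted reference contour at 500 Hz.
Contour value at 500 Hz = TL_500 + deficiency = 38 + 8 = 46
STC = 46


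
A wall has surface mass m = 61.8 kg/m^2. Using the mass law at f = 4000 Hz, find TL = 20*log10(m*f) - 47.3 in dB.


m * f = 61.8 * 4000 = 247200
20*log10(247200) = 107.861 dB
TL = 107.861 - 47.3 = 60.561 dB


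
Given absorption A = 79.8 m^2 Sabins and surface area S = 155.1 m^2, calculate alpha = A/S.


Absorption coefficient = absorbed power / incident power
alpha = A / S = 79.8 / 155.1 = 0.51451


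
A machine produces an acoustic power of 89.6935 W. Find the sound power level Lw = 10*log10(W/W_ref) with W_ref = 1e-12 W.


W / W_ref = 89.6935 / 1e-12 = 8.96935e+13
Lw = 10 * log10(8.96935e+13) = 139.53 dB


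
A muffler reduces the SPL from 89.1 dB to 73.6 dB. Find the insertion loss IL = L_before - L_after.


Insertion loss = SPL without muffler - SPL with muffler
IL = 89.1 - 73.6 = 15.5 dB


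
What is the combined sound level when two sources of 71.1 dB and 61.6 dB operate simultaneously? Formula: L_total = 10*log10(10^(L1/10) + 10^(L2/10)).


10^(71.1/10) = 1.28825e+07
10^(61.6/10) = 1.44544e+06
Sum = 1.28825e+07 + 1.44544e+06 = 1.43279e+07
L_total = 10*log10(1.43279e+07) = 71.562 dB


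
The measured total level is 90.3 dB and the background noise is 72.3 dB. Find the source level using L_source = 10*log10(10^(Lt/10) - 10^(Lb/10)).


10^(90.3/10) = 1.07152e+09
10^(72.3/10) = 1.69824e+07
Difference = 1.07152e+09 - 1.69824e+07 = 1.05454e+09
L_source = 10*log10(1.05454e+09) = 90.231 dB


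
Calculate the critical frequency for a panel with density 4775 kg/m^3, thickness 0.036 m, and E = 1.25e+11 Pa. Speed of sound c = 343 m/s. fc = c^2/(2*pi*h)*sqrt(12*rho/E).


12*rho/E = 12*4775/1.25e+11 = 4.584e-07
sqrt(12*rho/E) = sqrt(4.584e-07) = 0.000677052
c^2/(2*pi*h) = 343^2/(2*pi*0.036) = 520123
fc = 520123 * 0.000677052 = 352.15 Hz


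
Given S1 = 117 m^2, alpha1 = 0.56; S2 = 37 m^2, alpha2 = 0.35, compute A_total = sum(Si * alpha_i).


117 * 0.56 = 65.52
37 * 0.35 = 12.95
A_total = 65.52 + 12.95 = 78.47 m^2


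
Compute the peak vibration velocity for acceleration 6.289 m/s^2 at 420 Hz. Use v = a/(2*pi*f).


omega = 2*pi*f = 2*pi*420 = 2638.94 rad/s
v = a / omega = 6.289 / 2638.94 = 0.0023832 m/s


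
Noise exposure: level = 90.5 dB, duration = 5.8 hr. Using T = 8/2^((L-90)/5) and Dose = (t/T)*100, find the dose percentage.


T_allowed = 8 / 2^((90.5 - 90)/5) = 7.46426 hr
Dose = 5.8 / 7.46426 * 100 = 77.704 %


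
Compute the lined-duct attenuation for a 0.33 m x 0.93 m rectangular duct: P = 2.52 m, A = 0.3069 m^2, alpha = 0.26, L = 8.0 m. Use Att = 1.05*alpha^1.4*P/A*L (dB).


alpha^1.4 = 0.26^1.4 = 0.151692
Attenuation rate = 1.05 * alpha^1.4 * P / A
= 1.05 * 0.151692 * 2.52 / 0.3069 = 1.30784 dB/m
Total Att = 1.30784 * 8.0 = 10.463 dB


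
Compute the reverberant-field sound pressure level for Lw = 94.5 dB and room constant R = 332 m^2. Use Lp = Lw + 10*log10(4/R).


4/R = 4/332 = 0.0120482
Lp = 94.5 + 10*log10(0.0120482) = 75.309 dB


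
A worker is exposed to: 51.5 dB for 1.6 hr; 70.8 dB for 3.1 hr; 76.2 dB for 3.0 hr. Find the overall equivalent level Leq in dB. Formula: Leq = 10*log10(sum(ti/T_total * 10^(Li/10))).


T_total = 1.6 + 3.1 + 3.0 = 7.7 hr
(1.6/7.7) * 10^(51.5/10) = 29351.4
(3.1/7.7) * 10^(70.8/10) = 4.84029e+06
(3.0/7.7) * 10^(76.2/10) = 1.62417e+07
Sum = 29351.4 + 4.84029e+06 + 1.62417e+07 = 2.11113e+07
Leq = 10*log10(2.11113e+07) = 73.245 dB


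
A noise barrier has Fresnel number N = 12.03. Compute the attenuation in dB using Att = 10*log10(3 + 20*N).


3 + 20*N = 3 + 20*12.03 = 243.6
Att = 10*log10(243.6) = 23.867 dB


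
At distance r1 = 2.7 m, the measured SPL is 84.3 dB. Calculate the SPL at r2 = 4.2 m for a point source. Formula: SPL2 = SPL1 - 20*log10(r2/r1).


r2/r1 = 4.2/2.7 = 1.55556
Correction = 20*log10(1.55556) = 3.83774 dB
SPL2 = 84.3 - 3.83774 = 80.462 dB


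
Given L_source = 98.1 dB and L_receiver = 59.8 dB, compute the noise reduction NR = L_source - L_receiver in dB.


NR = L_source - L_receiver (difference between source and receiving room levels)
NR = 98.1 - 59.8 = 38.3 dB


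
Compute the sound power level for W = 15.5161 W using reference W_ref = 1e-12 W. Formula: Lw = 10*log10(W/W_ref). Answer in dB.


W / W_ref = 15.5161 / 1e-12 = 1.55161e+13
Lw = 10 * log10(1.55161e+13) = 131.91 dB


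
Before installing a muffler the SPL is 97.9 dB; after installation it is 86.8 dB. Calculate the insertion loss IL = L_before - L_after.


Insertion loss = SPL without muffler - SPL with muffler
IL = 97.9 - 86.8 = 11.1 dB


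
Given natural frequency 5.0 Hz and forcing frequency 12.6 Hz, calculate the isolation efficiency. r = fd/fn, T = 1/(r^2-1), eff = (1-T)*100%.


r = 12.6 / 5.0 = 2.52
r^2 - 1 = 2.52^2 - 1 = 5.3504
T = 1/5.3504 = 0.186902
Efficiency = (1 - 0.186902)*100 = 81.31 %


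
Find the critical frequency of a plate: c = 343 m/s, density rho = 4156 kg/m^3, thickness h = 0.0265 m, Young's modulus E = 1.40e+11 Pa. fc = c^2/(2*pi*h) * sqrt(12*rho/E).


12*rho/E = 12*4156/1.40e+11 = 3.56229e-07
sqrt(12*rho/E) = sqrt(3.56229e-07) = 0.000596849
c^2/(2*pi*h) = 343^2/(2*pi*0.0265) = 706582
fc = 706582 * 0.000596849 = 421.72 Hz


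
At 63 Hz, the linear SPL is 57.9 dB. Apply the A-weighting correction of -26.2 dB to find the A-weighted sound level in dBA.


A-weighting table: 63 Hz -> -26.2 dB correction
SPL_A = SPL + correction = 57.9 + (-26.2) = 31.7 dBA


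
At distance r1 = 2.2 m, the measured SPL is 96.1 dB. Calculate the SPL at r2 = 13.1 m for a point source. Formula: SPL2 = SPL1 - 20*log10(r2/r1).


r2/r1 = 13.1/2.2 = 5.95455
Correction = 20*log10(5.95455) = 15.497 dB
SPL2 = 96.1 - 15.497 = 80.603 dB


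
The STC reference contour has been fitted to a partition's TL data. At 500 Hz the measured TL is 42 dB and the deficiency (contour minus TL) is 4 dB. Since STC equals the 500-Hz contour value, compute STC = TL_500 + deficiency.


By ASTM E413, STC = value of the fitted reference contour at 500 Hz.
Contour value at 500 Hz = TL_500 + deficiency = 42 + 4 = 46
STC = 46


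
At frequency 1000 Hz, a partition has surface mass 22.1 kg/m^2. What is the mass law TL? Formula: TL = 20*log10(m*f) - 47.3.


m * f = 22.1 * 1000 = 22100
20*log10(22100) = 86.8878 dB
TL = 86.8878 - 47.3 = 39.588 dB


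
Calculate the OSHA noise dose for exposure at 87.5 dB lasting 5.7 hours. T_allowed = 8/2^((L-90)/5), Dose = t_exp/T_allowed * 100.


T_allowed = 8 / 2^((87.5 - 90)/5) = 11.3137 hr
Dose = 5.7 / 11.3137 * 100 = 50.381 %


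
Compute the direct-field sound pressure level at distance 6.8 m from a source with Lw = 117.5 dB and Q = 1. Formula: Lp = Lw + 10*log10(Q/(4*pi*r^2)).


4*pi*r^2 = 4*pi*6.8^2 = 581.069 m^2
Q / (4*pi*r^2) = 1 / 581.069 = 0.00172097
Lp = 117.5 + 10*log10(0.00172097) = 89.858 dB


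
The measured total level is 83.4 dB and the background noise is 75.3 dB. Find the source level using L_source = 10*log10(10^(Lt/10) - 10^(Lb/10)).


10^(83.4/10) = 2.18776e+08
10^(75.3/10) = 3.38844e+07
Difference = 2.18776e+08 - 3.38844e+07 = 1.84892e+08
L_source = 10*log10(1.84892e+08) = 82.669 dB


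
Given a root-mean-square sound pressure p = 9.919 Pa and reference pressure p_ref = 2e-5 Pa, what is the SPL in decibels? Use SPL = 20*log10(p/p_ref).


p / p_ref = 9.919 / 2e-5 = 495950
SPL = 20 * log10(495950) = 113.91 dB


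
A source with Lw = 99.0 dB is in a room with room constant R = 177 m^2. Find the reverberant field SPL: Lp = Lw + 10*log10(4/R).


4/R = 4/177 = 0.0225989
Lp = 99.0 + 10*log10(0.0225989) = 82.541 dB


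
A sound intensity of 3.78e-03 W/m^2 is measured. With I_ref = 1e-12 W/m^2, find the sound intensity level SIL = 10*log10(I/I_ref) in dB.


I / I_ref = 3.78e-03 / 1e-12 = 3.78e+09
SIL = 10 * log10(3.78e+09) = 95.775 dB


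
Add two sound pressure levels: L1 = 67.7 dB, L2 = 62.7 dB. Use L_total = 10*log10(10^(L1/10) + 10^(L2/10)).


10^(67.7/10) = 5.88844e+06
10^(62.7/10) = 1.86209e+06
Sum = 5.88844e+06 + 1.86209e+06 = 7.75053e+06
L_total = 10*log10(7.75053e+06) = 68.893 dB


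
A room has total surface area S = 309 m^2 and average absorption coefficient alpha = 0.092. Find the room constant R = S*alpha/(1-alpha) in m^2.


R = 309 * 0.092 / (1 - 0.092) = 31.308 m^2


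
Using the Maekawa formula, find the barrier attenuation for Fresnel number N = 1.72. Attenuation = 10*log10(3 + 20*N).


3 + 20*N = 3 + 20*1.72 = 37.4
Att = 10*log10(37.4) = 15.729 dB


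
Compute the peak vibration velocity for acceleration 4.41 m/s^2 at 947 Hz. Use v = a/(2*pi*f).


omega = 2*pi*f = 2*pi*947 = 5950.18 rad/s
v = a / omega = 4.41 / 5950.18 = 0.00074115 m/s


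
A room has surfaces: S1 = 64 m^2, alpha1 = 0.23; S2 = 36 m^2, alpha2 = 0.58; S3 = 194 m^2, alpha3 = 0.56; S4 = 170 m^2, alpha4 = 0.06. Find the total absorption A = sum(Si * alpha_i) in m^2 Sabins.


64 * 0.23 = 14.72
36 * 0.58 = 20.88
194 * 0.56 = 108.64
170 * 0.06 = 10.2
A_total = 14.72 + 20.88 + 108.64 + 10.2 = 154.44 m^2


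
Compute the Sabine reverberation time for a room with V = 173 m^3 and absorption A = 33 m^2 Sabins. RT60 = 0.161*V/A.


RT60 = 0.161 * 173 / 33 = 0.84403 s


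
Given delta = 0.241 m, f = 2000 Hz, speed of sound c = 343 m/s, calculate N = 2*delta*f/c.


N = 2*delta*f/c = 2*delta/lambda, where lambda = c/f
lambda = 343 / 2000 = 0.1715 m
N = 2 * 0.241 / 0.1715 = 2.8105


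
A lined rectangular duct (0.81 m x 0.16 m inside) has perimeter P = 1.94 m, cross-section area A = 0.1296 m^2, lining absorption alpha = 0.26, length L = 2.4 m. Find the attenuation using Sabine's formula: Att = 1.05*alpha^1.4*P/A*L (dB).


alpha^1.4 = 0.26^1.4 = 0.151692
Attenuation rate = 1.05 * alpha^1.4 * P / A
= 1.05 * 0.151692 * 1.94 / 0.1296 = 2.38423 dB/m
Total Att = 2.38423 * 2.4 = 5.7222 dB


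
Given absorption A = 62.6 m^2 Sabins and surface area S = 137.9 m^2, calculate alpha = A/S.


Absorption coefficient = absorbed power / incident power
alpha = A / S = 62.6 / 137.9 = 0.45395


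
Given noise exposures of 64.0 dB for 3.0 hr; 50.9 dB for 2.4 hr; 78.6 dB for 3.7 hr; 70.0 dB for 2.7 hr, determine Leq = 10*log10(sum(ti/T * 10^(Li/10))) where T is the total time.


T_total = 3.0 + 2.4 + 3.7 + 2.7 = 11.8 hr
(3.0/11.8) * 10^(64.0/10) = 638615
(2.4/11.8) * 10^(50.9/10) = 25022.4
(3.7/11.8) * 10^(78.6/10) = 2.27154e+07
(2.7/11.8) * 10^(70.0/10) = 2.28814e+06
Sum = 638615 + 25022.4 + 2.27154e+07 + 2.28814e+06 = 2.56672e+07
Leq = 10*log10(2.56672e+07) = 74.094 dB


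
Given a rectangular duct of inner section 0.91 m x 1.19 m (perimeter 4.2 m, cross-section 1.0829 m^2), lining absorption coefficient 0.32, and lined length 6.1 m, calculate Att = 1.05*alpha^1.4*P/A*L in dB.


alpha^1.4 = 0.32^1.4 = 0.202866
Attenuation rate = 1.05 * alpha^1.4 * P / A
= 1.05 * 0.202866 * 4.2 / 1.0829 = 0.826151 dB/m
Total Att = 0.826151 * 6.1 = 5.0395 dB


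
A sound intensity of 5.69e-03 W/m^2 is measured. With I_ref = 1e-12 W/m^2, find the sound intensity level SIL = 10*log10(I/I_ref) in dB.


I / I_ref = 5.69e-03 / 1e-12 = 5.69e+09
SIL = 10 * log10(5.69e+09) = 97.551 dB


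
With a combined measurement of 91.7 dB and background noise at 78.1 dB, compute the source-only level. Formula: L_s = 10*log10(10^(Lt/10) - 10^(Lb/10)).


10^(91.7/10) = 1.47911e+09
10^(78.1/10) = 6.45654e+07
Difference = 1.47911e+09 - 6.45654e+07 = 1.41454e+09
L_source = 10*log10(1.41454e+09) = 91.506 dB


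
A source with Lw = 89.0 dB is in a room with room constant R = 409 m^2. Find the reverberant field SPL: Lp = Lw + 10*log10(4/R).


4/R = 4/409 = 0.00977995
Lp = 89.0 + 10*log10(0.00977995) = 68.903 dB


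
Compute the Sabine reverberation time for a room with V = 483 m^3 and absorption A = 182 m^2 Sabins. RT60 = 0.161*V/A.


RT60 = 0.161 * 483 / 182 = 0.42727 s


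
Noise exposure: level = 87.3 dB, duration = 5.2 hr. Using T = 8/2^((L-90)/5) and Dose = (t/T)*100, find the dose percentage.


T_allowed = 8 / 2^((87.3 - 90)/5) = 11.6318 hr
Dose = 5.2 / 11.6318 * 100 = 44.705 %


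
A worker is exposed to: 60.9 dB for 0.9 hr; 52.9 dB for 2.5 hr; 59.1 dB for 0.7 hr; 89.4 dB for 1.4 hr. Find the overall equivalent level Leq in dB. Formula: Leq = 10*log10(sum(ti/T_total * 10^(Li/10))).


T_total = 0.9 + 2.5 + 0.7 + 1.4 = 5.5 hr
(0.9/5.5) * 10^(60.9/10) = 201317
(2.5/5.5) * 10^(52.9/10) = 88629.3
(0.7/5.5) * 10^(59.1/10) = 103451
(1.4/5.5) * 10^(89.4/10) = 2.217e+08
Sum = 201317 + 88629.3 + 103451 + 2.217e+08 = 2.22093e+08
Leq = 10*log10(2.22093e+08) = 83.465 dB


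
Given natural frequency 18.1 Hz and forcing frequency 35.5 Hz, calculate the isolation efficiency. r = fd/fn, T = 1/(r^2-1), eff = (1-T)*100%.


r = 35.5 / 18.1 = 1.96133
r^2 - 1 = 1.96133^2 - 1 = 2.84682
T = 1/2.84682 = 0.351269
Efficiency = (1 - 0.351269)*100 = 64.873 %


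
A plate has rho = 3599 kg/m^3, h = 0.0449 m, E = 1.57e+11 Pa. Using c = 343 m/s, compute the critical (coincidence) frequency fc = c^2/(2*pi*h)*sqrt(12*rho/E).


12*rho/E = 12*3599/1.57e+11 = 2.75083e-07
sqrt(12*rho/E) = sqrt(2.75083e-07) = 0.000524484
c^2/(2*pi*h) = 343^2/(2*pi*0.0449) = 417025
fc = 417025 * 0.000524484 = 218.72 Hz


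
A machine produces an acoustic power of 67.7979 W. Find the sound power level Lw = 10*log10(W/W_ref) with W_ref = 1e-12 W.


W / W_ref = 67.7979 / 1e-12 = 6.77979e+13
Lw = 10 * log10(6.77979e+13) = 138.31 dB


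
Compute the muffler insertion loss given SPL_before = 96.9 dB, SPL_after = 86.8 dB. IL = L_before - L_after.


Insertion loss = SPL without muffler - SPL with muffler
IL = 96.9 - 86.8 = 10.1 dB


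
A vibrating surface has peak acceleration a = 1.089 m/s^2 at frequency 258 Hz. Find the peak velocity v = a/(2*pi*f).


omega = 2*pi*f = 2*pi*258 = 1621.06 rad/s
v = a / omega = 1.089 / 1621.06 = 0.00067178 m/s


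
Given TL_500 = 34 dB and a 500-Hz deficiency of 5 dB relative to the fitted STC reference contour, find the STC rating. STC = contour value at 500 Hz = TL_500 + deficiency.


By ASTM E413, STC = value of the fitted reference contour at 500 Hz.
Contour value at 500 Hz = TL_500 + deficiency = 34 + 5 = 39
STC = 39


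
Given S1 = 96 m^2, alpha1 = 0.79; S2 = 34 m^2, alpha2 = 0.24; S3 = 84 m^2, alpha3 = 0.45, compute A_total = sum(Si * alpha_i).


96 * 0.79 = 75.84
34 * 0.24 = 8.16
84 * 0.45 = 37.8
A_total = 75.84 + 8.16 + 37.8 = 121.8 m^2


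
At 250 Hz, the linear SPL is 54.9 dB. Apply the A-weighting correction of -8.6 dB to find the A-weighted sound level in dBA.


A-weighting table: 250 Hz -> -8.6 dB correction
SPL_A = SPL + correction = 54.9 + (-8.6) = 46.3 dBA


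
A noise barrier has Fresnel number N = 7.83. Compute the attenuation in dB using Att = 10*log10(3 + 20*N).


3 + 20*N = 3 + 20*7.83 = 159.6
Att = 10*log10(159.6) = 22.03 dB


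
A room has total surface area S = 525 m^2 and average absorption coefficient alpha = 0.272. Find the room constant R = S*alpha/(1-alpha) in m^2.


R = 525 * 0.272 / (1 - 0.272) = 196.15 m^2


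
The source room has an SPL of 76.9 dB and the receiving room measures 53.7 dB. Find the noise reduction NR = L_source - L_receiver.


NR = L_source - L_receiver (difference between source and receiving room levels)
NR = 76.9 - 53.7 = 23.2 dB


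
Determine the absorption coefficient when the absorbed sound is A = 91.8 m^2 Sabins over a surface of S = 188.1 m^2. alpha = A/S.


Absorption coefficient = absorbed power / incident power
alpha = A / S = 91.8 / 188.1 = 0.48804


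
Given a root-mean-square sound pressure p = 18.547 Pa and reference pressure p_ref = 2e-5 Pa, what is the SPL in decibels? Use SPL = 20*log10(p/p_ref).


p / p_ref = 18.547 / 2e-5 = 927350
SPL = 20 * log10(927350) = 119.34 dB


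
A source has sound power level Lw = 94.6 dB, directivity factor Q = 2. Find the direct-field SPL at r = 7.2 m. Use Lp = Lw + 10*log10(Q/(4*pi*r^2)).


4*pi*r^2 = 4*pi*7.2^2 = 651.441 m^2
Q / (4*pi*r^2) = 2 / 651.441 = 0.00307012
Lp = 94.6 + 10*log10(0.00307012) = 69.472 dB


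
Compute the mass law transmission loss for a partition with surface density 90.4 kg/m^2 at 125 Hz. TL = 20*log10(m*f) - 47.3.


m * f = 90.4 * 125 = 11300
20*log10(11300) = 81.0616 dB
TL = 81.0616 - 47.3 = 33.762 dB


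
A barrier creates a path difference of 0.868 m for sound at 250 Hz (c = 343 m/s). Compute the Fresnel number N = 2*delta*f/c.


N = 2*delta*f/c = 2*delta/lambda, where lambda = c/f
lambda = 343 / 250 = 1.372 m
N = 2 * 0.868 / 1.372 = 1.2653


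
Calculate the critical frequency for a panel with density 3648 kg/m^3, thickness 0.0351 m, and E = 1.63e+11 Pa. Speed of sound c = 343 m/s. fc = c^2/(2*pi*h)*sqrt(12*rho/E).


12*rho/E = 12*3648/1.63e+11 = 2.68564e-07
sqrt(12*rho/E) = sqrt(2.68564e-07) = 0.000518232
c^2/(2*pi*h) = 343^2/(2*pi*0.0351) = 533459
fc = 533459 * 0.000518232 = 276.46 Hz


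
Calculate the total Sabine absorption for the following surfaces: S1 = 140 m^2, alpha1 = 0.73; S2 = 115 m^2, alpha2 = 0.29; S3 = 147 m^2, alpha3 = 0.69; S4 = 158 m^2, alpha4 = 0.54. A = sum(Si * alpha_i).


140 * 0.73 = 102.2
115 * 0.29 = 33.35
147 * 0.69 = 101.43
158 * 0.54 = 85.32
A_total = 102.2 + 33.35 + 101.43 + 85.32 = 322.3 m^2


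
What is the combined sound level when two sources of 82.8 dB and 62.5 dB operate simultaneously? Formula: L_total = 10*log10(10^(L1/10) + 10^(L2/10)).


10^(82.8/10) = 1.90546e+08
10^(62.5/10) = 1.77828e+06
Sum = 1.90546e+08 + 1.77828e+06 = 1.92324e+08
L_total = 10*log10(1.92324e+08) = 82.84 dB


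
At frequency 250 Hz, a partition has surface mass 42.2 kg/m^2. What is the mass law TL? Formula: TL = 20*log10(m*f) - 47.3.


m * f = 42.2 * 250 = 10550
20*log10(10550) = 80.465 dB
TL = 80.465 - 47.3 = 33.165 dB


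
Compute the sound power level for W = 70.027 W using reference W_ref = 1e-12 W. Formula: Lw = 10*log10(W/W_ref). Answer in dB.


W / W_ref = 70.027 / 1e-12 = 7.0027e+13
Lw = 10 * log10(7.0027e+13) = 138.45 dB


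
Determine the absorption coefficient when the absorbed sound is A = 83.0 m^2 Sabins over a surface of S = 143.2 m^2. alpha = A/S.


Absorption coefficient = absorbed power / incident power
alpha = A / S = 83.0 / 143.2 = 0.57961


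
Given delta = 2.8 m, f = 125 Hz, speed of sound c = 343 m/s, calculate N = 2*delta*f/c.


N = 2*delta*f/c = 2*delta/lambda, where lambda = c/f
lambda = 343 / 125 = 2.744 m
N = 2 * 2.8 / 2.744 = 2.0408


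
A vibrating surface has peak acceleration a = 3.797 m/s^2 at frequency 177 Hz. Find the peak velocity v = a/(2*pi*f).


omega = 2*pi*f = 2*pi*177 = 1112.12 rad/s
v = a / omega = 3.797 / 1112.12 = 0.0034142 m/s


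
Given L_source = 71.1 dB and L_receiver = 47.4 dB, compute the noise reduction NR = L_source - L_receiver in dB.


NR = L_source - L_receiver (difference between source and receiving room levels)
NR = 71.1 - 47.4 = 23.7 dB


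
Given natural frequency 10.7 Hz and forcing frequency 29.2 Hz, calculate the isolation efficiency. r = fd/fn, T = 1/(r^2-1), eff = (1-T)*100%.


r = 29.2 / 10.7 = 2.72897
r^2 - 1 = 2.72897^2 - 1 = 6.44728
T = 1/6.44728 = 0.155104
Efficiency = (1 - 0.155104)*100 = 84.49 %


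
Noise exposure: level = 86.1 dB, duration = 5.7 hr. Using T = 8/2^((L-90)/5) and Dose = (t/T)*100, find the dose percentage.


T_allowed = 8 / 2^((86.1 - 90)/5) = 13.737 hr
Dose = 5.7 / 13.737 * 100 = 41.494 %


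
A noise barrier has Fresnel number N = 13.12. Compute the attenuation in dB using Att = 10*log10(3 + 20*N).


3 + 20*N = 3 + 20*13.12 = 265.4
Att = 10*log10(265.4) = 24.239 dB


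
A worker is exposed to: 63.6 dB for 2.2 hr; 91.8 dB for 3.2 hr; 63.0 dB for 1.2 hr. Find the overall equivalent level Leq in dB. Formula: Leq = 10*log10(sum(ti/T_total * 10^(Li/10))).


T_total = 2.2 + 3.2 + 1.2 = 6.6 hr
(2.2/6.6) * 10^(63.6/10) = 763623
(3.2/6.6) * 10^(91.8/10) = 7.33848e+08
(1.2/6.6) * 10^(63.0/10) = 362775
Sum = 763623 + 7.33848e+08 + 362775 = 7.34974e+08
Leq = 10*log10(7.34974e+08) = 88.663 dB


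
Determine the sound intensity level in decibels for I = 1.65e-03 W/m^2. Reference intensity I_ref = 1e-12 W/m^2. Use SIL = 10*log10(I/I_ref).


I / I_ref = 1.65e-03 / 1e-12 = 1.65e+09
SIL = 10 * log10(1.65e+09) = 92.175 dB


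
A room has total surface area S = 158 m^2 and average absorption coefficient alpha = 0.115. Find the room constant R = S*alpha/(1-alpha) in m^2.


R = 158 * 0.115 / (1 - 0.115) = 20.531 m^2


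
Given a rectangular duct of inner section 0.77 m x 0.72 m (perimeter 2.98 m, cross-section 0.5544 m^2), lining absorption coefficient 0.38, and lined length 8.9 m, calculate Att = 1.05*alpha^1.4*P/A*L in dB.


alpha^1.4 = 0.38^1.4 = 0.258046
Attenuation rate = 1.05 * alpha^1.4 * P / A
= 1.05 * 0.258046 * 2.98 / 0.5544 = 1.4564 dB/m
Total Att = 1.4564 * 8.9 = 12.962 dB


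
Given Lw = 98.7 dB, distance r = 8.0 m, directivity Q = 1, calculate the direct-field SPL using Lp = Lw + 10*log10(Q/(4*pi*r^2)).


4*pi*r^2 = 4*pi*8.0^2 = 804.248 m^2
Q / (4*pi*r^2) = 1 / 804.248 = 0.0012434
Lp = 98.7 + 10*log10(0.0012434) = 69.646 dB


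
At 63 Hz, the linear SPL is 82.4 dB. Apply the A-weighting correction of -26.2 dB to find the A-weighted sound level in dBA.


A-weighting table: 63 Hz -> -26.2 dB correction
SPL_A = SPL + correction = 82.4 + (-26.2) = 56.2 dBA


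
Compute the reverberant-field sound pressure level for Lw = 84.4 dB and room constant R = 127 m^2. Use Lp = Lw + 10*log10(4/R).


4/R = 4/127 = 0.0314961
Lp = 84.4 + 10*log10(0.0314961) = 69.383 dB


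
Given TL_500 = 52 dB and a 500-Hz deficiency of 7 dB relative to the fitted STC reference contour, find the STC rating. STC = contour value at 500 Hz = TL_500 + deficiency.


By ASTM E413, STC = value of the fitted reference contour at 500 Hz.
Contour value at 500 Hz = TL_500 + deficiency = 52 + 7 = 59
STC = 59


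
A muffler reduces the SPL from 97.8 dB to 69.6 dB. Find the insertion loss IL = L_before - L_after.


Insertion loss = SPL without muffler - SPL with muffler
IL = 97.8 - 69.6 = 28.2 dB


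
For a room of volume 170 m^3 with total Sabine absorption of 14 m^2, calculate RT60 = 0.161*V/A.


RT60 = 0.161 * 170 / 14 = 1.955 s


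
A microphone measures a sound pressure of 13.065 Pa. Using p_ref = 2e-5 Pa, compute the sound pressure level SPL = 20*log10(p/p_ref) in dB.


p / p_ref = 13.065 / 2e-5 = 653250
SPL = 20 * log10(653250) = 116.3 dB


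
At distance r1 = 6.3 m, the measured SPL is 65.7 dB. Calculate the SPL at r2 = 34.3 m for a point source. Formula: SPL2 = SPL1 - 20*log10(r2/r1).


r2/r1 = 34.3/6.3 = 5.44444
Correction = 20*log10(5.44444) = 14.7191 dB
SPL2 = 65.7 - 14.7191 = 50.981 dB


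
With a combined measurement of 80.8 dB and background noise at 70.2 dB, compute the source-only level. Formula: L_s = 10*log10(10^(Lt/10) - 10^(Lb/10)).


10^(80.8/10) = 1.20226e+08
10^(70.2/10) = 1.04713e+07
Difference = 1.20226e+08 - 1.04713e+07 = 1.09755e+08
L_source = 10*log10(1.09755e+08) = 80.404 dB


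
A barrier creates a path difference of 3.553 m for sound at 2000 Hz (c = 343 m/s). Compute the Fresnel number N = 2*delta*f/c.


N = 2*delta*f/c = 2*delta/lambda, where lambda = c/f
lambda = 343 / 2000 = 0.1715 m
N = 2 * 3.553 / 0.1715 = 41.434


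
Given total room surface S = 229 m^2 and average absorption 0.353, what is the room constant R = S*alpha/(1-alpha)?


R = 229 * 0.353 / (1 - 0.353) = 124.94 m^2


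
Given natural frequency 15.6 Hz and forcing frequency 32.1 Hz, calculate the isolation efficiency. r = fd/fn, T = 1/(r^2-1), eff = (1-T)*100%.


r = 32.1 / 15.6 = 2.05769
r^2 - 1 = 2.05769^2 - 1 = 3.23409
T = 1/3.23409 = 0.309206
Efficiency = (1 - 0.309206)*100 = 69.079 %


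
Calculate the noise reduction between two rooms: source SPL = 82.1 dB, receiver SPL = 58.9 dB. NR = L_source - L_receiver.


NR = L_source - L_receiver (difference between source and receiving room levels)
NR = 82.1 - 58.9 = 23.2 dB


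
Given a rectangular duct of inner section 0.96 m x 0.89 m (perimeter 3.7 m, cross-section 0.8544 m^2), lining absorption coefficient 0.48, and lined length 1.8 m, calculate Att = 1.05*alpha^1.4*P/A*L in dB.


alpha^1.4 = 0.48^1.4 = 0.35788
Attenuation rate = 1.05 * alpha^1.4 * P / A
= 1.05 * 0.35788 * 3.7 / 0.8544 = 1.6273 dB/m
Total Att = 1.6273 * 1.8 = 2.9291 dB


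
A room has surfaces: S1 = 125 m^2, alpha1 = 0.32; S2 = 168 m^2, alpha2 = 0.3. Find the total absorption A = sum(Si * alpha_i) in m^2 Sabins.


125 * 0.32 = 40
168 * 0.3 = 50.4
A_total = 40 + 50.4 = 90.4 m^2


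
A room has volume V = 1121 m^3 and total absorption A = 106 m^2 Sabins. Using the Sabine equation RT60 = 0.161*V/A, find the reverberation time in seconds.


RT60 = 0.161 * 1121 / 106 = 1.7027 s


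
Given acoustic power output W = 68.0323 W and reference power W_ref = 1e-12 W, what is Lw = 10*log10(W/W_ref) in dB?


W / W_ref = 68.0323 / 1e-12 = 6.80323e+13
Lw = 10 * log10(6.80323e+13) = 138.33 dB


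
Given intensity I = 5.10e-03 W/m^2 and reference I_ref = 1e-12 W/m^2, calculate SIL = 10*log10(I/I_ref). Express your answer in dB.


I / I_ref = 5.10e-03 / 1e-12 = 5.1e+09
SIL = 10 * log10(5.1e+09) = 97.076 dB


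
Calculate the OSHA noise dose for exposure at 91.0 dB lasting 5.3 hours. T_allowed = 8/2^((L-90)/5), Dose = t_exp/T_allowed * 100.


T_allowed = 8 / 2^((91.0 - 90)/5) = 6.9644 hr
Dose = 5.3 / 6.9644 * 100 = 76.101 %


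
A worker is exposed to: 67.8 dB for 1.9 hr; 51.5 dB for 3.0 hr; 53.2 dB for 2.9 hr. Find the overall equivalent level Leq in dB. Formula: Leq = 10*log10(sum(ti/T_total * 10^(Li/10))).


T_total = 1.9 + 3.0 + 2.9 = 7.8 hr
(1.9/7.8) * 10^(67.8/10) = 1.46777e+06
(3.0/7.8) * 10^(51.5/10) = 54328.4
(2.9/7.8) * 10^(53.2/10) = 77679
Sum = 1.46777e+06 + 54328.4 + 77679 = 1.59978e+06
Leq = 10*log10(1.59978e+06) = 62.041 dB


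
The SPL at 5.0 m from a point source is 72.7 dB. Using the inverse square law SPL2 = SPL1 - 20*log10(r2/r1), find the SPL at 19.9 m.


r2/r1 = 19.9/5.0 = 3.98
Correction = 20*log10(3.98) = 11.9977 dB
SPL2 = 72.7 - 11.9977 = 60.702 dB


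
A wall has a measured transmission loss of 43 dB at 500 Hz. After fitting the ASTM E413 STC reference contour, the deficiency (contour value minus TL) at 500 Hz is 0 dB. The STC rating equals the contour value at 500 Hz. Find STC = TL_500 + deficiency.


By ASTM E413, STC = value of the fitted reference contour at 500 Hz.
Contour value at 500 Hz = TL_500 + deficiency = 43 + 0 = 43
STC = 43


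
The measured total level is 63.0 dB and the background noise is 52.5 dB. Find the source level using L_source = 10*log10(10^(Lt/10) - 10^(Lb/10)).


10^(63.0/10) = 1.99526e+06
10^(52.5/10) = 177828
Difference = 1.99526e+06 - 177828 = 1.81743e+06
L_source = 10*log10(1.81743e+06) = 62.595 dB


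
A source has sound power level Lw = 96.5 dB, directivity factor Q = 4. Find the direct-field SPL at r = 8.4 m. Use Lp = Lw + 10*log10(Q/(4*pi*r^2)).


4*pi*r^2 = 4*pi*8.4^2 = 886.683 m^2
Q / (4*pi*r^2) = 4 / 886.683 = 0.0045112
Lp = 96.5 + 10*log10(0.0045112) = 73.043 dB


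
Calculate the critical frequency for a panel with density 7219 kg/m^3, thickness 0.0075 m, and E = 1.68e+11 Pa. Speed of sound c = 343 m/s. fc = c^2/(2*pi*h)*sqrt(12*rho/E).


12*rho/E = 12*7219/1.68e+11 = 5.15643e-07
sqrt(12*rho/E) = sqrt(5.15643e-07) = 0.000718083
c^2/(2*pi*h) = 343^2/(2*pi*0.0075) = 2.49659e+06
fc = 2.49659e+06 * 0.000718083 = 1792.8 Hz


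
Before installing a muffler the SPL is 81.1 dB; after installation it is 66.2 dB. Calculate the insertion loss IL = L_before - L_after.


Insertion loss = SPL without muffler - SPL with muffler
IL = 81.1 - 66.2 = 14.9 dB


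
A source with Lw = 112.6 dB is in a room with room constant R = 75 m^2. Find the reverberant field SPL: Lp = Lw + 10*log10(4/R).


4/R = 4/75 = 0.0533333
Lp = 112.6 + 10*log10(0.0533333) = 99.87 dB


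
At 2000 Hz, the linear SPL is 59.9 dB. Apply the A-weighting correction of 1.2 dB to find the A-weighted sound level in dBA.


A-weighting table: 2000 Hz -> 1.2 dB correction
SPL_A = SPL + correction = 59.9 + (1.2) = 61.1 dBA


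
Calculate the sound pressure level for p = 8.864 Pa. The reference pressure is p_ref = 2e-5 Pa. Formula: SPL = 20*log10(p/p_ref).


p / p_ref = 8.864 / 2e-5 = 443200
SPL = 20 * log10(443200) = 112.93 dB


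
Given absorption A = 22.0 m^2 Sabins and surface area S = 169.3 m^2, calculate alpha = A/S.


Absorption coefficient = absorbed power / incident power
alpha = A / S = 22.0 / 169.3 = 0.12995
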